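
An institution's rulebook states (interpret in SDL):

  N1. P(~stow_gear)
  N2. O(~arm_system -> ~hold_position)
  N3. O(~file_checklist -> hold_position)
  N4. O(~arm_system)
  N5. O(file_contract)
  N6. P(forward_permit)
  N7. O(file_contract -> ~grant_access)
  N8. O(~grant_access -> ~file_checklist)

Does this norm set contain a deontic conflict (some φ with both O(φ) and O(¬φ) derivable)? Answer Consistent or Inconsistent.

From premise 4 we have O(~arm_system).
From O(~arm_system) and premise 2, O(~arm_system -> ~hold_position), we obtain O(~hold_position).
The contrapositive of premise 3 (O(~file_checklist -> hold_position)) is O(~hold_position -> file_checklist), and O(~hold_position) is already established, so O(file_checklist).
Premise 8, O(~grant_access -> ~file_checklist), contraposes to O(file_checklist -> grant_access); with O(file_checklist) we get O(grant_access).
Premise 7 is O(file_contract -> ~grant_access); contrapositively O(grant_access -> ~file_contract). Since O(grant_access) holds, K gives O(~file_contract).
However, premise 5 gives O(file_contract).
We now have both O(~file_contract) and O(file_contract) — file_contract is simultaneously obligatory and forbidden, violating the D-axiom.

Inconsistent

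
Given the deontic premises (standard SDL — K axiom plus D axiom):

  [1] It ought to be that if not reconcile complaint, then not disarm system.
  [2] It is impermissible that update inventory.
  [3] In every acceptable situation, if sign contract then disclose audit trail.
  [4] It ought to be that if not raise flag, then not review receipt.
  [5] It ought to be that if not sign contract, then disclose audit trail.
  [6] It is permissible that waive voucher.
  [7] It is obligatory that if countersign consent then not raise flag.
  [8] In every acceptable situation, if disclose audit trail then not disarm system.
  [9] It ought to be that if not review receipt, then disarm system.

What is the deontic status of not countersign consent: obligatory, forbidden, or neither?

Premises 5 and 3 cover both cases: O(¬sign_contract → disclose_audit_trail) and O(sign_contract → disclose_audit_trail). Since ¬sign_contract ∨ sign_contract is a tautology, O(disclose_audit_trail) follows.
With premise 8, O(disclose_audit_trail → ¬disarm_system), the K-axiom yields O(¬disarm_system).
Premise 9, O(¬review_receipt → disarm_system), contraposes to O(¬disarm_system → review_receipt); with O(¬disarm_system) we get O(review_receipt).
Premise 4, O(¬raise_flag → ¬review_receipt), contraposes to O(review_receipt → raise_flag); with O(review_receipt) we get O(raise_flag).
Premise 7, O(countersign_consent → ¬raise_flag), contraposes to O(raise_flag → ¬countersign_consent); with O(raise_flag) we get O(¬countersign_consent).
Premises 1, 2, 6 do not contribute to this derivation.
Hence ¬countersign_consent is obligatory.

Obligatory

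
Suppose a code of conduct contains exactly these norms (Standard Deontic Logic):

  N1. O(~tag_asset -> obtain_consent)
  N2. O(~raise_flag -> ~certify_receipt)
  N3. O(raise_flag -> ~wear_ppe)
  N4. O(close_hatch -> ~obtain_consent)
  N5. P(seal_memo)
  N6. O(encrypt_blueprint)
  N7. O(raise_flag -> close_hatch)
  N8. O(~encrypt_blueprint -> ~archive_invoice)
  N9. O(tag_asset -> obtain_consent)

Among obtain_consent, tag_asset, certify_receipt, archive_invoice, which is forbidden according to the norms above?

Premises 1 and 9 are O(~tag_asset -> obtain_consent) and O(tag_asset -> obtain_consent); every ideal world satisfies ~tag_asset or tag_asset, so in either case obtain_consent holds — hence O(obtain_consent).
Premise 4 is O(close_hatch -> ~obtain_consent); contrapositively O(obtain_consent -> ~close_hatch). Since O(obtain_consent) holds, K gives O(~close_hatch).
Premise 7 is O(raise_flag -> close_hatch); contrapositively O(~close_hatch -> ~raise_flag). Since O(~close_hatch) holds, K gives O(~raise_flag).
With premise 2, O(~raise_flag -> ~certify_receipt), the K-axiom yields O(~certify_receipt).
So O(~certify_receipt) holds, i.e. certify_receipt is forbidden. None of the other listed options is forbidden under the premises.

certify_receipt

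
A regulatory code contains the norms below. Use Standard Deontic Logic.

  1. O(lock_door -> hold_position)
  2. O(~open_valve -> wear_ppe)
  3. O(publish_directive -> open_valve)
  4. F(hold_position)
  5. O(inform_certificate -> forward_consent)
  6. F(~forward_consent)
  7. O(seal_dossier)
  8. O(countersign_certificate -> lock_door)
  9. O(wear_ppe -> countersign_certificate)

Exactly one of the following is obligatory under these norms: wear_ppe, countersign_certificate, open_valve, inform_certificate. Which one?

Premise 4 is F(hold_position), i.e. O(~hold_position).
Premise 1, O(lock_door -> hold_position), contraposes to O(~hold_position -> ~lock_door); with O(~hold_position) we get O(~lock_door).
Premise 8, O(countersign_certificate -> lock_door), contraposes to O(~lock_door -> ~countersign_certificate); with O(~lock_door) we get O(~countersign_certificate).
Premise 9 is O(wear_ppe -> countersign_certificate); contrapositively O(~countersign_certificate -> ~wear_ppe). Since O(~countersign_certificate) holds, K gives O(~wear_ppe).
The contrapositive of premise 2 (O(~open_valve -> wear_ppe)) is O(~wear_ppe -> open_valve), and O(~wear_ppe) is already established, so O(open_valve).
So O(open_valve) holds — open_valve is obligatory. None of the other listed options is made obligatory by any chain of premises.

open_valve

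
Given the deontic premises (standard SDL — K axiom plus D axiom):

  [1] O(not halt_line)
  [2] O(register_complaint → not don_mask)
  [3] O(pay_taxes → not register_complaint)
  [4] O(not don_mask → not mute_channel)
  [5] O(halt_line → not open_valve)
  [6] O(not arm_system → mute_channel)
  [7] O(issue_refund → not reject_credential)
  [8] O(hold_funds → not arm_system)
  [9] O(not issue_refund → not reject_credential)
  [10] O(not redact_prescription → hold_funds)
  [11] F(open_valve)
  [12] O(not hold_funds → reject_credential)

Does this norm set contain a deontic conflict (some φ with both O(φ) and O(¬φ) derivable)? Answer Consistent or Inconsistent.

Consistent

Premise 5 is O(halt_line → not open_valve); even if O(not open_valve) held, inferring O(halt_line) would be affirming the consequent — invalid.
So O(halt_line) is not derivable, and the apparent clash with O(not halt_line) does not arise.
A world satisfying every obligation exists (e.g. arm_system=false, don_mask=true, halt_line=false, hold_funds=true, issue_refund=false, mute_channel=true, open_valve=false, pay_taxes=false, redact_prescription=false, register_complaint=false, reject_credential=false); no atom is both obligatory and forbidden, so the set is consistent.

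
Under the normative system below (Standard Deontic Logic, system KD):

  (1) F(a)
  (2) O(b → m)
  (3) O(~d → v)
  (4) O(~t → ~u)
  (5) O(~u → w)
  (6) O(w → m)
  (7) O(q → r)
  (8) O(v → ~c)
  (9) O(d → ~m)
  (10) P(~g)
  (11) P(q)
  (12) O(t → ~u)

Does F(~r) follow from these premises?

No

Premise 7 is O(q → r), but O(q) is not derivable from the premises (the permission P(q) asserts only ~O(~q), not O(q)), so it does not yield O(r).
No other premise forces O(r). An ideal world satisfying every premise can still have ~r true, so F(~r) is not derivable.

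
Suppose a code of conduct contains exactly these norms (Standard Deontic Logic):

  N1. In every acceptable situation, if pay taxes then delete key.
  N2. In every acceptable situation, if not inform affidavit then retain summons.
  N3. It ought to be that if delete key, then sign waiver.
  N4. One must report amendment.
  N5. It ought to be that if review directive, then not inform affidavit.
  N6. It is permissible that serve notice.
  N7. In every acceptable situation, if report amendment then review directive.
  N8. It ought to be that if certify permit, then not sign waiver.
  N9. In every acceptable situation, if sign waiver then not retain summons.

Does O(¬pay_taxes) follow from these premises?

Yes

From premise 4 we have O(report_amendment).
Premise 7 is O(report_amendment → review_directive); since O(report_amendment), deontic closure gives O(review_directive).
Premise 5 is O(review_directive → ¬inform_affidavit); since O(review_directive), deontic closure gives O(¬inform_affidavit).
From O(¬inform_affidavit) and premise 2, O(¬inform_affidavit → retain_summons), we obtain O(retain_summons).
Premise 9, O(sign_waiver → ¬retain_summons), contraposes to O(retain_summons → ¬sign_waiver); with O(retain_summons) we get O(¬sign_waiver).
Premise 3 is O(delete_key → sign_waiver); contrapositively O(¬sign_waiver → ¬delete_key). Since O(¬sign_waiver) holds, K gives O(¬delete_key).
Premise 1 is O(pay_taxes → delete_key); contrapositively O(¬delete_key → ¬pay_taxes). Since O(¬delete_key) holds, K gives O(¬pay_taxes).
Premises 6, 8 do not contribute to this derivation.
So O(¬pay_taxes) follows.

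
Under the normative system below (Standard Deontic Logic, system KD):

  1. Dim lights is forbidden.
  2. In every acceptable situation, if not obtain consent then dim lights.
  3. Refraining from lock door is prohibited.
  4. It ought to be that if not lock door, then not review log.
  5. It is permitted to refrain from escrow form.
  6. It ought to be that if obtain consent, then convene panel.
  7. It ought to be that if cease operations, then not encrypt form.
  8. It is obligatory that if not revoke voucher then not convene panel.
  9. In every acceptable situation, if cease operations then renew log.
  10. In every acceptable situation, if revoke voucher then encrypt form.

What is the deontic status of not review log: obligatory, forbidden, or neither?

Premise 4 is O(¬lock_door → ¬review_log), but O(¬lock_door) is not derivable from the premises, so it does not yield O(¬review_log).
No premise or chain of K-axiom applications forces O(¬review_log), and none forces O(review_log). So ¬review_log is neither obligatory nor forbidden under these norms.

Neither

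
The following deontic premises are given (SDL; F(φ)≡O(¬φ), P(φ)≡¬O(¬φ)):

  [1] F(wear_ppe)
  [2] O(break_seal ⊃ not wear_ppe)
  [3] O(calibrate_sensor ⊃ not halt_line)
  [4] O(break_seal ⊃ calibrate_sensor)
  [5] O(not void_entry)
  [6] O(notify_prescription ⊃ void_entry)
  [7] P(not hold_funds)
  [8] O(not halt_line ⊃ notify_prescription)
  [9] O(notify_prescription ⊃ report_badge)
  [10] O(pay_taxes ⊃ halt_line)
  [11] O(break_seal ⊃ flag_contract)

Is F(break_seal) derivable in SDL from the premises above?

Premise 5 states O(not void_entry) outright.
The contrapositive of premise 6 (O(notify_prescription ⊃ void_entry)) is O(not void_entry ⊃ not notify_prescription), and O(not void_entry) is already established, so O(not notify_prescription).
Premise 8, O(not halt_line ⊃ notify_prescription), contraposes to O(not notify_prescription ⊃ halt_line); with O(not notify_prescription) we get O(halt_line).
Premise 3 is O(calibrate_sensor ⊃ not halt_line); contrapositively O(halt_line ⊃ not calibrate_sensor). Since O(halt_line) holds, K gives O(not calibrate_sensor).
The contrapositive of premise 4 (O(break_seal ⊃ calibrate_sensor)) is O(not calibrate_sensor ⊃ not break_seal), and O(not calibrate_sensor) is already established, so O(not break_seal).
Premises 1, 2, 7, 9, 10, 11 do not contribute to this derivation.
So O(not break_seal) holds, i.e. F(break_seal). The claim follows.

Yes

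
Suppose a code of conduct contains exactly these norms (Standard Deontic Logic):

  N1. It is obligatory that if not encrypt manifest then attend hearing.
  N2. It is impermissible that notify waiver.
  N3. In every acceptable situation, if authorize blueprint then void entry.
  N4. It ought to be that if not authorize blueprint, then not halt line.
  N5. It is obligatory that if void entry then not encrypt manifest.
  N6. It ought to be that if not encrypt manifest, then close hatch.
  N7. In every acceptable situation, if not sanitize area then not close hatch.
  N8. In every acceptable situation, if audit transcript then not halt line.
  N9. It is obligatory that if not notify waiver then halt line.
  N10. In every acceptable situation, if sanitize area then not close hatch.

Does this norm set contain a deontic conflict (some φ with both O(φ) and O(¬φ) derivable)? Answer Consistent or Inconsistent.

Premises 7 and 10 are O(¬sanitize_area → ¬close_hatch) and O(sanitize_area → ¬close_hatch); every ideal world satisfies ¬sanitize_area or sanitize_area, so in either case ¬close_hatch holds — hence O(¬close_hatch).
Premise 6 is O(¬encrypt_manifest → close_hatch); contrapositively O(¬close_hatch → encrypt_manifest). Since O(¬close_hatch) holds, K gives O(encrypt_manifest).
Premise 5, O(void_entry → ¬encrypt_manifest), contraposes to O(encrypt_manifest → ¬void_entry); with O(encrypt_manifest) we get O(¬void_entry).
The contrapositive of premise 3 (O(authorize_blueprint → void_entry)) is O(¬void_entry → ¬authorize_blueprint), and O(¬void_entry) is already established, so O(¬authorize_blueprint).
Premise 4 is O(¬authorize_blueprint → ¬halt_line); since O(¬authorize_blueprint), deontic closure gives O(¬halt_line).
Premise 9, O(¬notify_waiver → halt_line), contraposes to O(¬halt_line → notify_waiver); with O(¬halt_line) we get O(notify_waiver).
Yet premise 2 is F(notify_waiver), i.e. O(¬notify_waiver).
We now have both O(notify_waiver) and O(¬notify_waiver) — notify_waiver is simultaneously obligatory and forbidden, violating the D-axiom.

Inconsistent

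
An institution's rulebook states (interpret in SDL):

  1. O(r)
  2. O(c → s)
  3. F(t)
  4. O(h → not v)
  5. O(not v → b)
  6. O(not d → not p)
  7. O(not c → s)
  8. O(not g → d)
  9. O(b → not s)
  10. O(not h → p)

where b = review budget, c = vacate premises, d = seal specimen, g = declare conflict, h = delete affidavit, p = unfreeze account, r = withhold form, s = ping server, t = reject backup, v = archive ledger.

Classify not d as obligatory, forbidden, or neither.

Forbidden

By case analysis on not c: premise 7 gives O(not c → s) and premise 2 gives O(c → s), so O(s) either way.
Premise 9 is O(b → not s); contrapositively O(s → not b). Since O(s) holds, K gives O(not b).
The contrapositive of premise 5 (O(not v → b)) is O(not b → v), and O(not b) is already established, so O(v).
Premise 4 is O(h → not v); contrapositively O(v → not h). Since O(v) holds, K gives O(not h).
Applying K to premise 10 (O(not h → p)) and O(not h) yields O(p).
Premise 6 is O(not d → not p); contrapositively O(p → d). Since O(p) holds, K gives O(d).
Premises 1, 3, 8 do not contribute to this derivation.
Thus O(d), which is F(not d): not d is forbidden.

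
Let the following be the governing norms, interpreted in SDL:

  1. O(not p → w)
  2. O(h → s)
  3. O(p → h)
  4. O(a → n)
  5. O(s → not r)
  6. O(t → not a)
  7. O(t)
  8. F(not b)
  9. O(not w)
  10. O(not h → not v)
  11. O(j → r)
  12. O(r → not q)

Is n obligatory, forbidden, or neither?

Neither

Premise 4 is O(a → n), but O(a) is not derivable from the premises, so it does not yield O(n).
No premise or chain of K-axiom applications forces O(n), and none forces O(not n). So n is neither obligatory nor forbidden under these norms.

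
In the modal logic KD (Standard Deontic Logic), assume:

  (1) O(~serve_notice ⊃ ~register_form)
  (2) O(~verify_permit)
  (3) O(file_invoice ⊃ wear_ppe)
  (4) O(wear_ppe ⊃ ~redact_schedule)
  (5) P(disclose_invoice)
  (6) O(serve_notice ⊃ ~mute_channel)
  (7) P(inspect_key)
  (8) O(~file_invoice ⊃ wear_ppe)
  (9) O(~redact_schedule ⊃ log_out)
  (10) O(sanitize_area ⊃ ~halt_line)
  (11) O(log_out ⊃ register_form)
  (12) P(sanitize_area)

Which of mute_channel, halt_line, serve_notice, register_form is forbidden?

mute_channel

By case analysis on ~file_invoice: premise 8 gives O(~file_invoice ⊃ wear_ppe) and premise 3 gives O(file_invoice ⊃ wear_ppe), so O(wear_ppe) either way.
From O(wear_ppe) and premise 4, O(wear_ppe ⊃ ~redact_schedule), we obtain O(~redact_schedule).
With premise 9, O(~redact_schedule ⊃ log_out), the K-axiom yields O(log_out).
From O(log_out) and premise 11, O(log_out ⊃ register_form), we obtain O(register_form).
The contrapositive of premise 1 (O(~serve_notice ⊃ ~register_form)) is O(register_form ⊃ serve_notice), and O(register_form) is already established, so O(serve_notice).
Applying K to premise 6 (O(serve_notice ⊃ ~mute_channel)) and O(serve_notice) yields O(~mute_channel).
So O(~mute_channel) holds, i.e. mute_channel is forbidden. None of the other listed options is forbidden under the premises.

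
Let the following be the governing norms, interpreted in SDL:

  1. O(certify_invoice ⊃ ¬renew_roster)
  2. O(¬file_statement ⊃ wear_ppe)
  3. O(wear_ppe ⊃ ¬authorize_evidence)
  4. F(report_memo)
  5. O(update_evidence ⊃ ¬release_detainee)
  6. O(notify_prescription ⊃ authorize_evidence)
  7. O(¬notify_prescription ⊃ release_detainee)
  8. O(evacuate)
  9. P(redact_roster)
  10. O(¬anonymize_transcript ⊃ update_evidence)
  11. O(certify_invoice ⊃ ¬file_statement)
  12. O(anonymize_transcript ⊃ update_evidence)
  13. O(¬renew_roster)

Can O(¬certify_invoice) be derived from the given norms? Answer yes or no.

By case analysis on ¬anonymize_transcript: premise 10 gives O(¬anonymize_transcript ⊃ update_evidence) and premise 12 gives O(anonymize_transcript ⊃ update_evidence), so O(update_evidence) either way.
With premise 5, O(update_evidence ⊃ ¬release_detainee), the K-axiom yields O(¬release_detainee).
Premise 7 is O(¬notify_prescription ⊃ release_detainee); contrapositively O(¬release_detainee ⊃ notify_prescription). Since O(¬release_detainee) holds, K gives O(notify_prescription).
Applying K to premise 6 (O(notify_prescription ⊃ authorize_evidence)) and O(notify_prescription) yields O(authorize_evidence).
Premise 3 is O(wear_ppe ⊃ ¬authorize_evidence); contrapositively O(authorize_evidence ⊃ ¬wear_ppe). Since O(authorize_evidence) holds, K gives O(¬wear_ppe).
Premise 2, O(¬file_statement ⊃ wear_ppe), contraposes to O(¬wear_ppe ⊃ file_statement); with O(¬wear_ppe) we get O(file_statement).
Premise 11 is O(certify_invoice ⊃ ¬file_statement); contrapositively O(file_statement ⊃ ¬certify_invoice). Since O(file_statement) holds, K gives O(¬certify_invoice).
Premises 1, 4, 8, 9, 13 do not contribute to this derivation.
So O(¬certify_invoice) follows.

Yes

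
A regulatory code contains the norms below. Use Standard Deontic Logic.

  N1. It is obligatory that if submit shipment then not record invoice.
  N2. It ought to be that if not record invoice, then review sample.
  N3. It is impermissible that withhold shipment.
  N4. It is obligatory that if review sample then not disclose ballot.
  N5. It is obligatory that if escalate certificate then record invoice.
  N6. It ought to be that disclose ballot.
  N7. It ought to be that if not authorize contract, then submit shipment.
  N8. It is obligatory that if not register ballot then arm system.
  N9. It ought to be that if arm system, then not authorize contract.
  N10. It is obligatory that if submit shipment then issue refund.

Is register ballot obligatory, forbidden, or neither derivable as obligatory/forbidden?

From premise 6 we have O(disclose_ballot).
The contrapositive of premise 4 (O(review_sample → ¬disclose_ballot)) is O(disclose_ballot → ¬review_sample), and O(disclose_ballot) is already established, so O(¬review_sample).
The contrapositive of premise 2 (O(¬record_invoice → review_sample)) is O(¬review_sample → record_invoice), and O(¬review_sample) is already established, so O(record_invoice).
The contrapositive of premise 1 (O(submit_shipment → ¬record_invoice)) is O(record_invoice → ¬submit_shipment), and O(record_invoice) is already established, so O(¬submit_shipment).
The contrapositive of premise 7 (O(¬authorize_contract → submit_shipment)) is O(¬submit_shipment → authorize_contract), and O(¬submit_shipment) is already established, so O(authorize_contract).
Premise 9 is O(arm_system → ¬authorize_contract); contrapositively O(authorize_contract → ¬arm_system). Since O(authorize_contract) holds, K gives O(¬arm_system).
Premise 8, O(¬register_ballot → arm_system), contraposes to O(¬arm_system → register_ballot); with O(¬arm_system) we get O(register_ballot).
Premises 3, 5, 10 do not contribute to this derivation.
Hence register_ballot is obligatory.

Obligatory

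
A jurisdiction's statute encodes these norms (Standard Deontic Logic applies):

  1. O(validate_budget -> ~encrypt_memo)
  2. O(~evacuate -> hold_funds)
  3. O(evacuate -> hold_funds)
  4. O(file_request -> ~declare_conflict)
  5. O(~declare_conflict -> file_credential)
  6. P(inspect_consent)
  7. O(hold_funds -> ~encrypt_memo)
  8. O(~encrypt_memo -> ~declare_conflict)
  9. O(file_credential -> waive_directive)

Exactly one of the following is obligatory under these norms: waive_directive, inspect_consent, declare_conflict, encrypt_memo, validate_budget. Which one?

Premises 2 and 3 cover both cases: O(~evacuate -> hold_funds) and O(evacuate -> hold_funds). Since ~evacuate ∨ evacuate is a tautology, O(hold_funds) follows.
Premise 7 is O(hold_funds -> ~encrypt_memo); since O(hold_funds), deontic closure gives O(~encrypt_memo).
Premise 8 is O(~encrypt_memo -> ~declare_conflict); since O(~encrypt_memo), deontic closure gives O(~declare_conflict).
With premise 5, O(~declare_conflict -> file_credential), the K-axiom yields O(file_credential).
With premise 9, O(file_credential -> waive_directive), the K-axiom yields O(waive_directive).
So O(waive_directive) holds — waive_directive is obligatory. None of the other listed options is made obligatory by any chain of premises.

waive_directive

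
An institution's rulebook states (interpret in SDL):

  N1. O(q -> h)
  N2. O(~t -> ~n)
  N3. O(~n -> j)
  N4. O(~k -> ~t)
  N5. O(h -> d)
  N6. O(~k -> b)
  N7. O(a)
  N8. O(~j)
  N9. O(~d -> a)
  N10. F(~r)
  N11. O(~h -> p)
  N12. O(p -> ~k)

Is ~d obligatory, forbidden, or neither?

Forbidden

Premise 8 gives O(~j).
The contrapositive of premise 3 (O(~n -> j)) is O(~j -> n), and O(~j) is already established, so O(n).
The contrapositive of premise 2 (O(~t -> ~n)) is O(n -> t), and O(n) is already established, so O(t).
Premise 4 is O(~k -> ~t); contrapositively O(t -> k). Since O(t) holds, K gives O(k).
Premise 12 is O(p -> ~k); contrapositively O(k -> ~p). Since O(k) holds, K gives O(~p).
Premise 11 is O(~h -> p); contrapositively O(~p -> h). Since O(~p) holds, K gives O(h).
With premise 5, O(h -> d), the K-axiom yields O(d).
Premises 1, 6, 7, 9, 10 do not contribute to this derivation.
Thus O(d), which is F(~d): ~d is forbidden.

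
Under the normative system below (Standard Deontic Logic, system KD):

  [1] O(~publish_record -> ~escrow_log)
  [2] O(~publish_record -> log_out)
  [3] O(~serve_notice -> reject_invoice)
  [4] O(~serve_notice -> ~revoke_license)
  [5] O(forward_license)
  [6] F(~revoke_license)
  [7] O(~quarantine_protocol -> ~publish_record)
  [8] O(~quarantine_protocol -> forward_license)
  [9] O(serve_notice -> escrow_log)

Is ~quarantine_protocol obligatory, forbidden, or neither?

F(~revoke_license) at premise 6 means O(revoke_license).
Premise 4, O(~serve_notice -> ~revoke_license), contraposes to O(revoke_license -> serve_notice); with O(revoke_license) we get O(serve_notice).
From O(serve_notice) and premise 9, O(serve_notice -> escrow_log), we obtain O(escrow_log).
The contrapositive of premise 1 (O(~publish_record -> ~escrow_log)) is O(escrow_log -> publish_record), and O(escrow_log) is already established, so O(publish_record).
The contrapositive of premise 7 (O(~quarantine_protocol -> ~publish_record)) is O(publish_record -> quarantine_protocol), and O(publish_record) is already established, so O(quarantine_protocol).
Premises 2, 3, 5, 8 do not contribute to this derivation.
Thus O(quarantine_protocol), which is F(~quarantine_protocol): ~quarantine_protocol is forbidden.

Forbidden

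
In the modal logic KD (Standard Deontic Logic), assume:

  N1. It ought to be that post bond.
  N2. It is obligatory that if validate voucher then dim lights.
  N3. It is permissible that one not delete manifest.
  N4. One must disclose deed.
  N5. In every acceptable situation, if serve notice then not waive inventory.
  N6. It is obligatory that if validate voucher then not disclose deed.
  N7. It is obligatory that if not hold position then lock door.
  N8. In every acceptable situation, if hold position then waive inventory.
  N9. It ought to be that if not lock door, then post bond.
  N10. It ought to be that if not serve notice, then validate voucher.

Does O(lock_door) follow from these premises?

Premise 4 gives O(disclose_deed).
Premise 6, O(validate_voucher → ¬disclose_deed), contraposes to O(disclose_deed → ¬validate_voucher); with O(disclose_deed) we get O(¬validate_voucher).
The contrapositive of premise 10 (O(¬serve_notice → validate_voucher)) is O(¬validate_voucher → serve_notice), and O(¬validate_voucher) is already established, so O(serve_notice).
With premise 5, O(serve_notice → ¬waive_inventory), the K-axiom yields O(¬waive_inventory).
The contrapositive of premise 8 (O(hold_position → waive_inventory)) is O(¬waive_inventory → ¬hold_position), and O(¬waive_inventory) is already established, so O(¬hold_position).
Premise 7 is O(¬hold_position → lock_door); since O(¬hold_position), deontic closure gives O(lock_door).
Premises 1, 2, 3, 9 do not contribute to this derivation.
So O(lock_door) follows.

Yes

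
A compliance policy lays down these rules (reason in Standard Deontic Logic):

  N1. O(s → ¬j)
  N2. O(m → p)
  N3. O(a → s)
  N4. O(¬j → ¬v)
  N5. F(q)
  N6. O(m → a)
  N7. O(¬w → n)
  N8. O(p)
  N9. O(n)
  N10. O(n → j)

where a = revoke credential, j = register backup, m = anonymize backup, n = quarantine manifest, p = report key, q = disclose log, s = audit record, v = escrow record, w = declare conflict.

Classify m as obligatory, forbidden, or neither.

Forbidden

Premise 9 states O(n) outright.
Premise 10 is O(n → j); since O(n), deontic closure gives O(j).
The contrapositive of premise 1 (O(s → ¬j)) is O(j → ¬s), and O(j) is already established, so O(¬s).
Premise 3, O(a → s), contraposes to O(¬s → ¬a); with O(¬s) we get O(¬a).
Premise 6, O(m → a), contraposes to O(¬a → ¬m); with O(¬a) we get O(¬m).
Premises 2, 4, 5, 7, 8 do not contribute to this derivation.
Thus O(¬m), which is F(m): m is forbidden.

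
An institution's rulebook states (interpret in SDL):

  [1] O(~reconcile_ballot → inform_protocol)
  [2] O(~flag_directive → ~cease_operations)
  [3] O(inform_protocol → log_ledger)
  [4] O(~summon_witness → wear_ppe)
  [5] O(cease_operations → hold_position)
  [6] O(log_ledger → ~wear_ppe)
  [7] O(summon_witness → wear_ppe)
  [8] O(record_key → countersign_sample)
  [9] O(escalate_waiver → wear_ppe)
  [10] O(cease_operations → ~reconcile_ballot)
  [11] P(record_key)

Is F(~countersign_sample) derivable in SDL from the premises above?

No

Premise 8 is O(record_key → countersign_sample), but O(record_key) is not derivable from the premises (the permission P(record_key) asserts only ~O(~record_key), not O(record_key)), so it does not yield O(countersign_sample).
No other premise forces O(countersign_sample). An ideal world satisfying every premise can still have ~countersign_sample true, so F(~countersign_sample) is not derivable.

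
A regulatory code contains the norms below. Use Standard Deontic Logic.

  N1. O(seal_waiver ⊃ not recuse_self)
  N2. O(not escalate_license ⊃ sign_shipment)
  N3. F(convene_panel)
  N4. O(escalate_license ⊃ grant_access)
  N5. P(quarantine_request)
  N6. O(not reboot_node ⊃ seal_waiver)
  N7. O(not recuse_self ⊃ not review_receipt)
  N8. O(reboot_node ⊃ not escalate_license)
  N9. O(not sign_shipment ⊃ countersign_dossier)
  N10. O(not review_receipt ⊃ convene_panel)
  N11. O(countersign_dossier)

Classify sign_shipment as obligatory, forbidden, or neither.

Obligatory

Premise 3 is F(convene_panel), i.e. O(not convene_panel).
Premise 10 is O(not review_receipt ⊃ convene_panel); contrapositively O(not convene_panel ⊃ review_receipt). Since O(not convene_panel) holds, K gives O(review_receipt).
Premise 7 is O(not recuse_self ⊃ not review_receipt); contrapositively O(review_receipt ⊃ recuse_self). Since O(review_receipt) holds, K gives O(recuse_self).
Premise 1, O(seal_waiver ⊃ not recuse_self), contraposes to O(recuse_self ⊃ not seal_waiver); with O(recuse_self) we get O(not seal_waiver).
Premise 6 is O(not reboot_node ⊃ seal_waiver); contrapositively O(not seal_waiver ⊃ reboot_node). Since O(not seal_waiver) holds, K gives O(reboot_node).
With premise 8, O(reboot_node ⊃ not escalate_license), the K-axiom yields O(not escalate_license).
Premise 2 is O(not escalate_license ⊃ sign_shipment); since O(not escalate_license), deontic closure gives O(sign_shipment).
Premises 4, 5, 9, 11 do not contribute to this derivation.
Hence sign_shipment is obligatory.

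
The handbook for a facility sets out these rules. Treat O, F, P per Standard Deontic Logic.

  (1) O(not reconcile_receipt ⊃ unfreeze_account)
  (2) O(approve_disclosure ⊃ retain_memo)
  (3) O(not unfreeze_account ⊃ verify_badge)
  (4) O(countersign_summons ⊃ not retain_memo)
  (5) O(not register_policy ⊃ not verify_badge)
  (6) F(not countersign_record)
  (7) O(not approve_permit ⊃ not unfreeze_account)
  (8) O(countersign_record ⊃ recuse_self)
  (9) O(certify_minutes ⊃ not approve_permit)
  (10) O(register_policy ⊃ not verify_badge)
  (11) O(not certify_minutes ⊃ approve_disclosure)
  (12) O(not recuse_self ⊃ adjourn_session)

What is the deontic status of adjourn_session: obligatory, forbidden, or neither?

Neither

Premise 12 is O(not recuse_self ⊃ adjourn_session), but O(not recuse_self) is not derivable from the premises, so it does not yield O(adjourn_session).
No premise or chain of K-axiom applications forces O(adjourn_session), and none forces O(not adjourn_session). So adjourn_session is neither obligatory nor forbidden under these norms.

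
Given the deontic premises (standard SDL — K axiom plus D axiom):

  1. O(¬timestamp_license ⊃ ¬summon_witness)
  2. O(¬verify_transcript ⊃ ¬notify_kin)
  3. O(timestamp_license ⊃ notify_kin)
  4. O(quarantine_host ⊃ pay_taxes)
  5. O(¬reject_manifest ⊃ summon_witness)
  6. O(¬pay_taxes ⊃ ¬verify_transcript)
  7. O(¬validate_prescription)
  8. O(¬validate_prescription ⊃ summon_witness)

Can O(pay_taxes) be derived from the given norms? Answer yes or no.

From premise 7 we have O(¬validate_prescription).
Premise 8 is O(¬validate_prescription ⊃ summon_witness); since O(¬validate_prescription), deontic closure gives O(summon_witness).
Premise 1, O(¬timestamp_license ⊃ ¬summon_witness), contraposes to O(summon_witness ⊃ timestamp_license); with O(summon_witness) we get O(timestamp_license).
Applying K to premise 3 (O(timestamp_license ⊃ notify_kin)) and O(timestamp_license) yields O(notify_kin).
Premise 2 is O(¬verify_transcript ⊃ ¬notify_kin); contrapositively O(notify_kin ⊃ verify_transcript). Since O(notify_kin) holds, K gives O(verify_transcript).
Premise 6 is O(¬pay_taxes ⊃ ¬verify_transcript); contrapositively O(verify_transcript ⊃ pay_taxes). Since O(verify_transcript) holds, K gives O(pay_taxes).
Premises 4, 5 do not contribute to this derivation.
So O(pay_taxes) follows.

Yes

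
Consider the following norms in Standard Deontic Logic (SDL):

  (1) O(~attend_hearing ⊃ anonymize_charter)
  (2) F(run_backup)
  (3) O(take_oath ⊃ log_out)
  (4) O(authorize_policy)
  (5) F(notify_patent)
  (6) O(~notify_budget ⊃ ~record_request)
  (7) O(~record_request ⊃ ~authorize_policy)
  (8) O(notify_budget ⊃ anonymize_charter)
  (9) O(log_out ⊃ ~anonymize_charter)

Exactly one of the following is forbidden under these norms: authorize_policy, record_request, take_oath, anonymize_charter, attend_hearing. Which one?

From premise 4 we have O(authorize_policy).
Premise 7 is O(~record_request ⊃ ~authorize_policy); contrapositively O(authorize_policy ⊃ record_request). Since O(authorize_policy) holds, K gives O(record_request).
Premise 6, O(~notify_budget ⊃ ~record_request), contraposes to O(record_request ⊃ notify_budget); with O(record_request) we get O(notify_budget).
Applying K to premise 8 (O(notify_budget ⊃ anonymize_charter)) and O(notify_budget) yields O(anonymize_charter).
Premise 9, O(log_out ⊃ ~anonymize_charter), contraposes to O(anonymize_charter ⊃ ~log_out); with O(anonymize_charter) we get O(~log_out).
Premise 3 is O(take_oath ⊃ log_out); contrapositively O(~log_out ⊃ ~take_oath). Since O(~log_out) holds, K gives O(~take_oath).
So O(~take_oath) holds, i.e. take_oath is forbidden. None of the other listed options is forbidden under the premises.

take_oath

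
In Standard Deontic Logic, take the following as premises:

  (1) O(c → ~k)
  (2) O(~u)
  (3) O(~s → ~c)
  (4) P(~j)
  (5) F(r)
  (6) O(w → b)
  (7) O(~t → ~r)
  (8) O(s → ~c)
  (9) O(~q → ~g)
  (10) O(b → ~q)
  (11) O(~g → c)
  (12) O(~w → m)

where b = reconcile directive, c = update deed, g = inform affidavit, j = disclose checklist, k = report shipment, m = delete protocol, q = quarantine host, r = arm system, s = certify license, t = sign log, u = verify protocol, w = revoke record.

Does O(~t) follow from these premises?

No

Premise 7 is O(~t → ~r); even if O(~r) held, inferring O(~t) would be affirming the consequent — invalid.
No other premise forces O(~t). An ideal world satisfying every premise can still have ~t false, so O(~t) is not derivable.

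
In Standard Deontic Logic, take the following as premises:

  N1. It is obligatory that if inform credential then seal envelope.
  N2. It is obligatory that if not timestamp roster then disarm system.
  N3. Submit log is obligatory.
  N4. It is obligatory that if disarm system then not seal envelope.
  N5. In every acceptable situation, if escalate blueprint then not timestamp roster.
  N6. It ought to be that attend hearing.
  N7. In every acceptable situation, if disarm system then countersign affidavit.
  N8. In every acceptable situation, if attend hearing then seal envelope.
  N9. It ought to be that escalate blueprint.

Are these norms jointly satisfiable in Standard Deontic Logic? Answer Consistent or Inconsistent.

Premise 6 gives O(attend_hearing).
From O(attend_hearing) and premise 8, O(attend_hearing → seal_envelope), we obtain O(seal_envelope).
The contrapositive of premise 4 (O(disarm_system → ¬seal_envelope)) is O(seal_envelope → ¬disarm_system), and O(seal_envelope) is already established, so O(¬disarm_system).
Premise 2 is O(¬timestamp_roster → disarm_system); contrapositively O(¬disarm_system → timestamp_roster). Since O(¬disarm_system) holds, K gives O(timestamp_roster).
Premise 5 is O(escalate_blueprint → ¬timestamp_roster); contrapositively O(timestamp_roster → ¬escalate_blueprint). Since O(timestamp_roster) holds, K gives O(¬escalate_blueprint).
But premise 9 directly asserts O(escalate_blueprint).
We now have both O(¬escalate_blueprint) and O(escalate_blueprint) — escalate_blueprint is simultaneously obligatory and forbidden, violating the D-axiom.

Inconsistent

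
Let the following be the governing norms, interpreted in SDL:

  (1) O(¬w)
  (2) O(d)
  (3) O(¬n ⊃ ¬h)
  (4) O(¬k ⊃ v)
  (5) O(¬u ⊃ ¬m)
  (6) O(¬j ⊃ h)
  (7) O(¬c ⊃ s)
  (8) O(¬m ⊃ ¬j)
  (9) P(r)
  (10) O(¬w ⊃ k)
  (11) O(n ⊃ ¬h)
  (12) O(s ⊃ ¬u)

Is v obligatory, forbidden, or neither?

Neither

Premise 4 is O(¬k ⊃ v), but O(¬k) is not derivable from the premises, so it does not yield O(v).
No premise or chain of K-axiom applications forces O(v), and none forces O(¬v). So v is neither obligatory nor forbidden under these norms.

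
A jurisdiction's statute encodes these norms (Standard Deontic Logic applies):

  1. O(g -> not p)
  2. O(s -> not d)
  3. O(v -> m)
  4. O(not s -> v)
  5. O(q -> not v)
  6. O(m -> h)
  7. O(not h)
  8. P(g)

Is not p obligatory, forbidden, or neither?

Premise 1 is O(g -> not p), but O(g) is not derivable from the premises (the permission P(g) asserts only not O(not g), not O(g)), so it does not yield O(not p).
No premise or chain of K-axiom applications forces O(not p), and none forces O(p). So not p is neither obligatory nor forbidden under these norms.

Neither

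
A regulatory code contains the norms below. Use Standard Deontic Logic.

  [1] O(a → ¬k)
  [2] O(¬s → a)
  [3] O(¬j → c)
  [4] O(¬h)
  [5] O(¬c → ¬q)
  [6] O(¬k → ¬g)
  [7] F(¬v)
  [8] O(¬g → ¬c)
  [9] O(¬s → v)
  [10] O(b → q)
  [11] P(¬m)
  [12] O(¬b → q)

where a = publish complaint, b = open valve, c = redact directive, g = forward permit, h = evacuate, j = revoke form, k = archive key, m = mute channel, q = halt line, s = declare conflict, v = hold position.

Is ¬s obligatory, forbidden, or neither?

Forbidden

Premises 10 and 12 cover both cases: O(b → q) and O(¬b → q). Since b ∨ ¬b is a tautology, O(q) follows.
The contrapositive of premise 5 (O(¬c → ¬q)) is O(q → c), and O(q) is already established, so O(c).
Premise 8, O(¬g → ¬c), contraposes to O(c → g); with O(c) we get O(g).
Premise 6, O(¬k → ¬g), contraposes to O(g → k); with O(g) we get O(k).
Premise 1 is O(a → ¬k); contrapositively O(k → ¬a). Since O(k) holds, K gives O(¬a).
Premise 2, O(¬s → a), contraposes to O(¬a → s); with O(¬a) we get O(s).
Premises 3, 4, 7, 9, 11 do not contribute to this derivation.
Thus O(s), which is F(¬s): ¬s is forbidden.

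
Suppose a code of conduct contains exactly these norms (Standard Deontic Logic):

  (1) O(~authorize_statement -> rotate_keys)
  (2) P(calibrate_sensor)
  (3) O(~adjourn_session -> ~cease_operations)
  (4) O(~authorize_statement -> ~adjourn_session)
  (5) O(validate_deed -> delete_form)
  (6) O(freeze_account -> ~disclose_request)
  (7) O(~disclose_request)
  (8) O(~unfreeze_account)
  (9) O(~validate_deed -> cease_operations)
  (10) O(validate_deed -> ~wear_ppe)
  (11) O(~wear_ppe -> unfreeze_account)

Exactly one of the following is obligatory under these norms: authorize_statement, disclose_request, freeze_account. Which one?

Premise 8 states O(~unfreeze_account) outright.
Premise 11, O(~wear_ppe -> unfreeze_account), contraposes to O(~unfreeze_account -> wear_ppe); with O(~unfreeze_account) we get O(wear_ppe).
Premise 10 is O(validate_deed -> ~wear_ppe); contrapositively O(wear_ppe -> ~validate_deed). Since O(wear_ppe) holds, K gives O(~validate_deed).
From O(~validate_deed) and premise 9, O(~validate_deed -> cease_operations), we obtain O(cease_operations).
Premise 3, O(~adjourn_session -> ~cease_operations), contraposes to O(cease_operations -> adjourn_session); with O(cease_operations) we get O(adjourn_session).
Premise 4 is O(~authorize_statement -> ~adjourn_session); contrapositively O(adjourn_session -> authorize_statement). Since O(adjourn_session) holds, K gives O(authorize_statement).
So O(authorize_statement) holds — authorize_statement is obligatory. None of the other listed options is made obligatory by any chain of premises.

authorize_statement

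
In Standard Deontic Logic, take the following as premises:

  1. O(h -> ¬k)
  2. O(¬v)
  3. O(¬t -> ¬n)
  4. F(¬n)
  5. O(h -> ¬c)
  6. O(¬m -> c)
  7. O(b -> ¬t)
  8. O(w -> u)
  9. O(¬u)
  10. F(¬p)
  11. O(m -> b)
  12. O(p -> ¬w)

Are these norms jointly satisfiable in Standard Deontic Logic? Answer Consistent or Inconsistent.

Premise 8 is O(w -> u), but O(w) is not derivable from the premises, so it does not yield O(u).
So O(u) is not derivable, and the apparent clash with O(¬u) does not arise.
A world satisfying every obligation exists (e.g. b=false, c=true, h=false, k=false, m=false, n=true, p=true, t=true, u=false, v=false, w=false); no atom is both obligatory and forbidden, so the set is consistent.

Consistent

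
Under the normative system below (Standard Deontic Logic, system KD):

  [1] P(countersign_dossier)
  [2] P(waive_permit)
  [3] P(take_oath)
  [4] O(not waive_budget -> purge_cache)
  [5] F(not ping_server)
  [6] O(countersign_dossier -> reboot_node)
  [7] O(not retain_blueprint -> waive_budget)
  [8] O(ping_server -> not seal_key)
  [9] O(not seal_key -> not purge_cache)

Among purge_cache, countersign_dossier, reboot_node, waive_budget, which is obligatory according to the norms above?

waive_budget

Premise 5, F(not ping_server), is equivalent to O(ping_server).
From O(ping_server) and premise 8, O(ping_server -> not seal_key), we obtain O(not seal_key).
Premise 9 is O(not seal_key -> not purge_cache); since O(not seal_key), deontic closure gives O(not purge_cache).
Premise 4 is O(not waive_budget -> purge_cache); contrapositively O(not purge_cache -> waive_budget). Since O(not purge_cache) holds, K gives O(waive_budget).
So O(waive_budget) holds — waive_budget is obligatory. None of the other listed options is made obligatory by any chain of premises.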